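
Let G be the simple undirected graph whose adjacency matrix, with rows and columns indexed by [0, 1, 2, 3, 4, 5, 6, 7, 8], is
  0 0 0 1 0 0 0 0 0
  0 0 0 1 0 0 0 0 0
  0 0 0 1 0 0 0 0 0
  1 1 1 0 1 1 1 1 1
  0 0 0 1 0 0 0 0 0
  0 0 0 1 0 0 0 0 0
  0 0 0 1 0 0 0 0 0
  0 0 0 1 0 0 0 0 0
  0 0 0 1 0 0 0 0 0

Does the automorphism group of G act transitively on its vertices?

Vertex 3 is the only vertex of degree 8, so every automorphism fixes it; G is not vertex-transitive.

No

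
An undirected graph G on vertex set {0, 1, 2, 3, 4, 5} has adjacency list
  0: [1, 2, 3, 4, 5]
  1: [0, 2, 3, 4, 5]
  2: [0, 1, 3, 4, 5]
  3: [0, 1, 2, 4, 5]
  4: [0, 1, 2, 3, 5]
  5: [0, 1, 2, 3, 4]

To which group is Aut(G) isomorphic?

Every vertex has degree 5, so G is the complete graph K_6. Any permutation of the 6 vertices preserves K_6, so Aut(K_6) = S_6 of order 6! = 720.

the symmetric group on 6 letters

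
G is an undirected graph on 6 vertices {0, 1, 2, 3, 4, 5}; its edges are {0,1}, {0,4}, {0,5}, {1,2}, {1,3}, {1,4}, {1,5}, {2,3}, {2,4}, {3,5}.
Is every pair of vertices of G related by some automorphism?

Vertex 1 is the only vertex of degree 5, so every automorphism fixes it; G is not vertex-transitive.

No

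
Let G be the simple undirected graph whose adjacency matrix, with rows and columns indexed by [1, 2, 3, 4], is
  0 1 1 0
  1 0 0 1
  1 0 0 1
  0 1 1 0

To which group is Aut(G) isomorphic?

G is 2-regular and bipartite on 2^2 = 4 vertices with girth 4; it is the hypercube graph Q_2. The symmetry group of the 2-cube is the hyperoctahedral group B_2 = Z_2 ≀ S_2, of order 2^2·2! = 8.

the hyperoctahedral group B_2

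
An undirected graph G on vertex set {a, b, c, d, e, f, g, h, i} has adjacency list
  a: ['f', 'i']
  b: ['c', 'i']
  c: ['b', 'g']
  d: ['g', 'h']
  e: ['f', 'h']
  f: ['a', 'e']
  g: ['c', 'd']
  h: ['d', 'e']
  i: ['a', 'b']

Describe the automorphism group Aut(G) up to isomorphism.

the dihedral group of order 18

Every vertex has degree 2 and the graph is connected, so G is the 9-cycle C_9. The automorphisms of the 9-cycle are exactly the symmetries of a regular 9-gon: the dihedral group D_9, |D_9| = 18.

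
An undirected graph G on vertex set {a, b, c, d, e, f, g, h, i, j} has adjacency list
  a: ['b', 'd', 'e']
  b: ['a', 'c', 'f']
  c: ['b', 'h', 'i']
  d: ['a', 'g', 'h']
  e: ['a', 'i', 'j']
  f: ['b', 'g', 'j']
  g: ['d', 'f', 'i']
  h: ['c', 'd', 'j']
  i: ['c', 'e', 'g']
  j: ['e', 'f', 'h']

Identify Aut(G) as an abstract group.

G is 3-regular on 10 vertices with no triangles and no 4-cycles (girth 5): this is the Petersen graph. Viewing the Petersen graph as the Kneser graph K(5,2) — vertices are 2-subsets of {1,…,5}, edges join disjoint pairs — its automorphisms are exactly the permutations of the 5-element set, so Aut ≅ S_5 of order 120.

the symmetric group S_5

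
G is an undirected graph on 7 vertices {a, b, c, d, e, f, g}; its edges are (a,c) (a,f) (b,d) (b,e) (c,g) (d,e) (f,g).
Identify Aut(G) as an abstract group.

G has two connected components, {a, c, f, g} and {b, d, e}; each is 2-regular, so G = C_4 ⊔ C_3. No automorphism exchanges components of different sizes, hence Aut(G) is the direct product D_4 × D_3, order 48.

D_4 × D_3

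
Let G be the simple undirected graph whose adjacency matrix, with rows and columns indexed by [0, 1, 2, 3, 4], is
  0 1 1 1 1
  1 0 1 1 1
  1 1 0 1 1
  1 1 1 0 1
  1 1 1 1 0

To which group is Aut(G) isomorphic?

All 5 vertices are pairwise adjacent: G = K_5. Any permutation of the 5 vertices preserves K_5, so Aut(K_5) = S_5 of order 5! = 120.

S_5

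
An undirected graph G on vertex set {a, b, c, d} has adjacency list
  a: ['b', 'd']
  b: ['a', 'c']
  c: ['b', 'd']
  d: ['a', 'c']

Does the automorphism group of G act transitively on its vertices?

Yes

G is 2-regular and bipartite on 2^2 = 4 vertices with girth 4; it is the hypercube graph Q_2. Aut(Q_2) consists of the signed permutations of the 2 coordinate axes: 2! permutations times 2^2 sign flips, so |Aut| = 2^2·2! = 8. This group acts transitively on the 4 vertices.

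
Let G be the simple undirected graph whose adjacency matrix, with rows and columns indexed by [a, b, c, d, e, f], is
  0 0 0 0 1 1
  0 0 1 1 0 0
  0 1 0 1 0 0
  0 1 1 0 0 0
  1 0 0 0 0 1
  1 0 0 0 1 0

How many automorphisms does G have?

72

G has two connected components, {a, e, f} and {b, c, d}; each is 2-regular, so G = C_3 ⊔ C_3. With two isomorphic components, Aut(G) = Aut(C_3) ≀ S_2 = (D_3 × D_3) ⋊ Z_2: permute each cycle by D_3, then optionally swap the two cycles. Order 2·(2·3)² = 72.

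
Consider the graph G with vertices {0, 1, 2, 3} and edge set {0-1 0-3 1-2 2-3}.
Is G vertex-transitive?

Yes

G is 2-regular and connected on 4 vertices, i.e. the cycle C_4. The automorphisms of the 4-cycle are exactly the symmetries of a regular 4-gon: the dihedral group D_4, |D_4| = 8. Under this action every vertex can be carried to every other, so G is vertex-transitive.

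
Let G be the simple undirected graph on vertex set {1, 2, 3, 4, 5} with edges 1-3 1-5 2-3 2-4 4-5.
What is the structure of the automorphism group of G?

Every vertex has degree 2 and the graph is connected, so G is the 5-cycle C_5. The automorphisms of the 5-cycle are exactly the symmetries of a regular 5-gon: the dihedral group D_5, |D_5| = 10.

D_5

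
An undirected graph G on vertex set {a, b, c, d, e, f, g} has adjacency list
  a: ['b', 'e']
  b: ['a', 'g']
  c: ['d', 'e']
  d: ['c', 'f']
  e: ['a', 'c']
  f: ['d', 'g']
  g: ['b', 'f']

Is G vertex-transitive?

G is 2-regular and connected on 7 vertices, i.e. the cycle C_7. The automorphisms of the 7-cycle are exactly the symmetries of a regular 7-gon: the dihedral group D_7, |D_7| = 14. This group acts transitively on the 7 vertices.

Yes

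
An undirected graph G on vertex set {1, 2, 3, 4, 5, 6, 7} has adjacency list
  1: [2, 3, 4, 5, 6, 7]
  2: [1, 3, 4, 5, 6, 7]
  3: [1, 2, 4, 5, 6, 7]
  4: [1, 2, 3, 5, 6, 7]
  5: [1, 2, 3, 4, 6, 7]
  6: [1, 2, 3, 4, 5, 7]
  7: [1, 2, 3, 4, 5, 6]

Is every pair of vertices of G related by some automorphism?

Every vertex has degree 6, so G is the complete graph K_7. Any permutation of the 7 vertices preserves K_7, so Aut(K_7) = S_7 of order 7! = 5040. This group acts transitively on the 7 vertices.

Yes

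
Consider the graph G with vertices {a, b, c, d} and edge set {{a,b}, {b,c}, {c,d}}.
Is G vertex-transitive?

No

Automorphisms preserve degree, but G has vertices of degree 1 and vertices of degree 2; no automorphism maps one to the other, so G is not vertex-transitive.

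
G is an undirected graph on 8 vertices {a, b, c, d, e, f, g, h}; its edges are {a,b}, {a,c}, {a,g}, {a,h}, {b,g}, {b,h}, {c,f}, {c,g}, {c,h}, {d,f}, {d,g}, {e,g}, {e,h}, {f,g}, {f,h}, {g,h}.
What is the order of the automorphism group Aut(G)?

1

Degrees alone do not determine every vertex (e.g. a and c both have degree 4), but their neighbour-degree multisets differ: N(a) has degrees [3, 4, 6, 7] while N(c) has degrees [4, 4, 6, 7]. Repeating this refinement separates all vertices, so the only automorphism is the identity.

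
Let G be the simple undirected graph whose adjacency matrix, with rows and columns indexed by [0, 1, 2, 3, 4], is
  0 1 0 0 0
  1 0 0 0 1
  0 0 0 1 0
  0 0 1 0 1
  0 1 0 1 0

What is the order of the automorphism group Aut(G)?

2

The degree sequence is [1, 2, 1, 2, 2]; the two degree-1 vertices 0 and 2 are the ends of a path, so G = P_5. The only nontrivial automorphism of a path is the end-to-end reflection, so Aut(G) ≅ Z_2.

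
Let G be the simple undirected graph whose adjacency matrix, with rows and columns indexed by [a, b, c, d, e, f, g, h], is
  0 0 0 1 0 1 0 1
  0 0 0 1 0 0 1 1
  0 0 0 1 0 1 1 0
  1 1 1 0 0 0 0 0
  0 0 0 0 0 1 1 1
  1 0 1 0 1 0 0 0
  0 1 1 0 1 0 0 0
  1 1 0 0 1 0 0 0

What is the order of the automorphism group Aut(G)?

G is 3-regular and bipartite on 2^3 = 8 vertices with girth 4; it is the hypercube graph Q_3. The symmetry group of the 3-cube is the hyperoctahedral group B_3 = Z_2 ≀ S_3, of order 2^3·3! = 48.

48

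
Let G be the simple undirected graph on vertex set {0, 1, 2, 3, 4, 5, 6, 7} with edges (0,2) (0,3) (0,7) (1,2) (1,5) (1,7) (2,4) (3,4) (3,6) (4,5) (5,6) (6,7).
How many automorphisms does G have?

G is 3-regular and bipartite on 2^3 = 8 vertices with girth 4; it is the hypercube graph Q_3. The symmetry group of the 3-cube is the hyperoctahedral group B_3 = Z_2 ≀ S_3, of order 2^3·3! = 48.

48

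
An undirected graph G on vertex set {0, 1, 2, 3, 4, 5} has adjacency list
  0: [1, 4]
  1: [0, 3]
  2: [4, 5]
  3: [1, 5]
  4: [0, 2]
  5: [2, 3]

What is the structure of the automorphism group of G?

the dihedral group of order 12

G is 2-regular and connected on 6 vertices, i.e. the cycle C_6. C_6 has 6 rotations and 6 reflections, so Aut(C_6) ≅ D_6 of order 12.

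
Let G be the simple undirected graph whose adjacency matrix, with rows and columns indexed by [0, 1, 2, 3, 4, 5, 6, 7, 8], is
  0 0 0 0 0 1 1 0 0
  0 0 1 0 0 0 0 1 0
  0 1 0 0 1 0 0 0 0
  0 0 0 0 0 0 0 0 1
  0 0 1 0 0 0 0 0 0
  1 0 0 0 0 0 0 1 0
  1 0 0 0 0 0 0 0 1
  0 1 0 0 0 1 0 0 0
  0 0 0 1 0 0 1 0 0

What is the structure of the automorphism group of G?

The degree sequence is [2, 2, 2, 1, 1, 2, 2, 2, 2]; the two degree-1 vertices 3 and 4 are the ends of a path, so G = P_9. A path has exactly one nontrivial symmetry — reversal — giving Aut(G) of order 2.

C_2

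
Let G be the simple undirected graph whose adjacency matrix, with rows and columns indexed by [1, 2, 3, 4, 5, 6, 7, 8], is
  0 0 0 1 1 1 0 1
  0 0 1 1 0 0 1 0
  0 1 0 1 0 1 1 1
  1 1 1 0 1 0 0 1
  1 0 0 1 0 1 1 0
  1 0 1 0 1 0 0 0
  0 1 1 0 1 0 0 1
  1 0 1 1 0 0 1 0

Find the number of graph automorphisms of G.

The degree sequence is [4, 3, 5, 5, 4, 3, 4, 4]. Checking the degree-preserving permutations of the vertex set shows that none except the identity preserves every edge, so Aut(G) is trivial.

1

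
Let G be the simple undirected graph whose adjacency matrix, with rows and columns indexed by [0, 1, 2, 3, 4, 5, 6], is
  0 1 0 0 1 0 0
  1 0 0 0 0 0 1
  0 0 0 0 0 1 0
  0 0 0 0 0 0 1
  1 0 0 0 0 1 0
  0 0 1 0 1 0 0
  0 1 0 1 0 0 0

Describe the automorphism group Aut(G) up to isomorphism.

C_2

The degree sequence is [2, 2, 1, 1, 2, 2, 2]; the two degree-1 vertices 2 and 3 are the ends of a path, so G = P_7. The only nontrivial automorphism of a path is the end-to-end reflection, so Aut(G) ≅ Z_2.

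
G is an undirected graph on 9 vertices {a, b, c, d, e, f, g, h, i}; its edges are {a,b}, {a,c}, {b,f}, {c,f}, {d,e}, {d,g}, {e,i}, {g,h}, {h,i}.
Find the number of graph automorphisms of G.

G has two connected components, {d, e, g, h, i} and {a, b, c, f}; each is 2-regular, so G = C_5 ⊔ C_4. The components are non-isomorphic (different sizes), so Aut(G) = Aut(C_5) × Aut(C_4) = D_5 × D_4 of order 10·8 = 80.

80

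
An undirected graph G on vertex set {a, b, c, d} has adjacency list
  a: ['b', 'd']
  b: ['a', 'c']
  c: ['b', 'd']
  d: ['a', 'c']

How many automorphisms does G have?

8

G is 2-regular and bipartite on 2^2 = 4 vertices with girth 4; it is the hypercube graph Q_2. Aut(Q_2) consists of the signed permutations of the 2 coordinate axes: 2! permutations times 2^2 sign flips, so |Aut| = 2^2·2! = 8.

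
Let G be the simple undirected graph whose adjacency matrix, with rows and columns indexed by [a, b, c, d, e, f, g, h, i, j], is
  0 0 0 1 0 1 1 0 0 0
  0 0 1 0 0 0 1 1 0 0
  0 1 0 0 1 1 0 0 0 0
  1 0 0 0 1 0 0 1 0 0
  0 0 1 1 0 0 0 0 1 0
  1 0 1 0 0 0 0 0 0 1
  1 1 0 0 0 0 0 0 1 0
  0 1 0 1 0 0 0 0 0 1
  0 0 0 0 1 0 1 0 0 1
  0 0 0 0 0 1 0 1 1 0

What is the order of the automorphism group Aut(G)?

120

G is 3-regular on 10 vertices with no triangles and no 4-cycles (girth 5): this is the Petersen graph. Viewing the Petersen graph as the Kneser graph K(5,2) — vertices are 2-subsets of {1,…,5}, edges join disjoint pairs — its automorphisms are exactly the permutations of the 5-element set, so Aut ≅ S_5 of order 120.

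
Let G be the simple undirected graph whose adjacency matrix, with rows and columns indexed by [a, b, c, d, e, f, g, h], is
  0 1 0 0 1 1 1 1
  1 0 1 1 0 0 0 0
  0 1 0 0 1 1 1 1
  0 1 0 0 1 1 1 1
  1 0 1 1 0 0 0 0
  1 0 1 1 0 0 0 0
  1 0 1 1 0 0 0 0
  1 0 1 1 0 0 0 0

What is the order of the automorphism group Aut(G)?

720

The vertices split by degree into {a, c, d} (degree 5) and {b, e, f, g, h} (degree 3); every edge runs between the two parts, so G is the complete bipartite graph K_{3,5}. Automorphisms preserve the bipartition setwise (since the parts differ in size) and act as S_3 × S_5 within it; |Aut| = 720.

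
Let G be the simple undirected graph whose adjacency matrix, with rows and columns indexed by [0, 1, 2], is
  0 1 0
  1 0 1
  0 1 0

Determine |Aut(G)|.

2

The degree sequence is [1, 2, 1]; the two degree-1 vertices 0 and 2 are the ends of a path, so G = P_3. A path has exactly one nontrivial symmetry — reversal — giving Aut(G) of order 2.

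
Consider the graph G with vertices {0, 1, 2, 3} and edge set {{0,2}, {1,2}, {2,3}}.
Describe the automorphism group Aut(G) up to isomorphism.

the symmetric group on 3 letters

Vertex 2 has degree 3 and every other vertex has degree 1, so G is the star K_{1,3} with centre 2. The 3 leaves are pairwise interchangeable while the centre is fixed, giving Aut(G) = S_3.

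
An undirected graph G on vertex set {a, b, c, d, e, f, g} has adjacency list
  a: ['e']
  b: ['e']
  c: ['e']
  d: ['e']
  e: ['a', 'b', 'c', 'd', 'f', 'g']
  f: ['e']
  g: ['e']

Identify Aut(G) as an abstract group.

the symmetric group on 6 letters

Vertex e has degree 6 and every other vertex has degree 1, so G is the star K_{1,6} with centre e. The 6 leaves are pairwise interchangeable while the centre is fixed, giving Aut(G) = S_6.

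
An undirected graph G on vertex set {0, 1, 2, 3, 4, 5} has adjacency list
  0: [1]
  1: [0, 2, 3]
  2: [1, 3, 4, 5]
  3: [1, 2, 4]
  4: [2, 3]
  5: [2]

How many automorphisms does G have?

Degrees alone do not determine every vertex (e.g. 0 and 5 both have degree 1), but their neighbour-degree multisets differ: N(0) has degrees [3] while N(5) has degrees [4]. Repeating this refinement separates all vertices, so the only automorphism is the identity.

1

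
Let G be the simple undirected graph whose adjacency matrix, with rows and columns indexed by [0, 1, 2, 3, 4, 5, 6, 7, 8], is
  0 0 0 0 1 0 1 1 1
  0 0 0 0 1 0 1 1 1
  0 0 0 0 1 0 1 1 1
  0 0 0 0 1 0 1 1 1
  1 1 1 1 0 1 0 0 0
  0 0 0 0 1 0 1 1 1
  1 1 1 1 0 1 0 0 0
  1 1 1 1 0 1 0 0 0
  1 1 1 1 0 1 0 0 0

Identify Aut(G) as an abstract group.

S_5 × S_4

The vertices split by degree into {4, 6, 7, 8} (degree 5) and {0, 1, 2, 3, 5} (degree 4); every edge runs between the two parts, so G is the complete bipartite graph K_{4,5}. The parts have unequal sizes, so no automorphism swaps them; each part is permuted independently, giving S_5 × S_4 of order 5!·4! = 2880.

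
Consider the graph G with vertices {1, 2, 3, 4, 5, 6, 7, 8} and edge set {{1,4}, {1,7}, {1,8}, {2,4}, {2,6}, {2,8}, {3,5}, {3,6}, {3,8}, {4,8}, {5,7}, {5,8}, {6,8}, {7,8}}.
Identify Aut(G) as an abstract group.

the dihedral group of order 14

Vertex 8 is the unique vertex of degree 7; the remaining 7 vertices each have degree 3 and induce a cycle, so G is the wheel on 8 vertices with hub 8. With the hub fixed, the remaining symmetry is that of the rim cycle C_7, giving the dihedral group D_7.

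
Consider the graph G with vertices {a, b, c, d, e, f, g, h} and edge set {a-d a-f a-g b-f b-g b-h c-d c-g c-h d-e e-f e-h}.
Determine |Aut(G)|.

G is 3-regular and bipartite on 2^3 = 8 vertices with girth 4; it is the hypercube graph Q_3. Aut(Q_3) consists of the signed permutations of the 3 coordinate axes: 3! permutations times 2^3 sign flips, so |Aut| = 2^3·3! = 48.

48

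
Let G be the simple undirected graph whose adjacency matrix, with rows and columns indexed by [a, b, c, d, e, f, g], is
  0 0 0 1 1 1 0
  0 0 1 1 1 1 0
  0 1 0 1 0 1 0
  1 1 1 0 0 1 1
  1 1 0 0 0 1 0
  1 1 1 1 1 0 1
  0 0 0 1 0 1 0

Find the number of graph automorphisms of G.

Degrees alone do not determine every vertex (e.g. a and c both have degree 3), but their neighbour-degree multisets differ: N(a) has degrees [3, 5, 6] while N(c) has degrees [4, 5, 6]. Repeating this refinement separates all vertices, so the only automorphism is the identity.

1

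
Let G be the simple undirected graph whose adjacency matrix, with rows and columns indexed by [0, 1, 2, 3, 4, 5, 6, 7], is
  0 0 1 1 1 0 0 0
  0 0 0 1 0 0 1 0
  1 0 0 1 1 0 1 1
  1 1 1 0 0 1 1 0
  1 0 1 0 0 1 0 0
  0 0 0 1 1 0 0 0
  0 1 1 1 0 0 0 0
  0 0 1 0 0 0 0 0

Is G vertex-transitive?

Vertex 7 is the only vertex of degree 1, so every automorphism fixes it; G is not vertex-transitive.

No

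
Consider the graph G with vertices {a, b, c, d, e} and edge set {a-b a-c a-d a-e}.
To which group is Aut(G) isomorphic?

Vertex a has degree 4 and every other vertex has degree 1, so G is the star K_{1,4} with centre a. Any automorphism fixes the centre and permutes the 4 leaves freely, so Aut(G) ≅ S_4 of order 4! = 24.

the symmetric group on 4 letters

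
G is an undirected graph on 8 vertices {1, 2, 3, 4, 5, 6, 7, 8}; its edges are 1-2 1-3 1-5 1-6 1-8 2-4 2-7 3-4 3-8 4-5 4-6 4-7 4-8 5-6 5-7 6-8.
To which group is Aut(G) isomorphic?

The degree sequence is [5, 3, 3, 6, 4, 4, 3, 4]. Checking the degree-preserving permutations of the vertex set shows that none except the identity preserves every edge, so Aut(G) is trivial.

{e}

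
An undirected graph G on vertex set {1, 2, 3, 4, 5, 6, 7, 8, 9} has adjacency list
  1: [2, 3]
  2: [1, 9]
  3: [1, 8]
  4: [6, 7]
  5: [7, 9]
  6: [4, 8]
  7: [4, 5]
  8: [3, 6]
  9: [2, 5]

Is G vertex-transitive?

Yes

Every vertex has degree 2 and the graph is connected, so G is the 9-cycle C_9. C_9 has 9 rotations and 9 reflections, so Aut(C_9) ≅ D_9 of order 18. Under this action every vertex can be carried to every other, so G is vertex-transitive.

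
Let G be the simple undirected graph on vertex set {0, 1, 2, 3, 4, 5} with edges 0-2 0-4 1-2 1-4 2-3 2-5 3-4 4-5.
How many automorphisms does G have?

The vertices split by degree into {2, 4} (degree 4) and {0, 1, 3, 5} (degree 2); every edge runs between the two parts, so G is the complete bipartite graph K_{2,4}. Automorphisms preserve the bipartition setwise (since the parts differ in size) and act as S_4 × S_2 within it; |Aut| = 48.

48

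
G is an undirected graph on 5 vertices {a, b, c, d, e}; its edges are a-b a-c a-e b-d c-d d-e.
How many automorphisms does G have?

The vertices split by degree into {a, d} (degree 3) and {b, c, e} (degree 2); every edge runs between the two parts, so G is the complete bipartite graph K_{2,3}. Automorphisms preserve the bipartition setwise (since the parts differ in size) and act as S_3 × S_2 within it; |Aut| = 12.

12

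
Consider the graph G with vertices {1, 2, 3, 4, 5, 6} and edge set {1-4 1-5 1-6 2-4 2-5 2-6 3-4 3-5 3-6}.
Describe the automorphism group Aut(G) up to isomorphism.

(S_3 × S_3) ⋊ Z_2

G is 3-regular and bipartite with parts {4, 5, 6} and {1, 2, 3} (each part is independent and every cross-pair is an edge), so G = K_{3,3}. Each part can be permuted independently (S_3 × S_3) and the two equal-size parts can also be swapped, giving (S_3 × S_3) ⋊ Z_2 of order 2·(3!)² = 72.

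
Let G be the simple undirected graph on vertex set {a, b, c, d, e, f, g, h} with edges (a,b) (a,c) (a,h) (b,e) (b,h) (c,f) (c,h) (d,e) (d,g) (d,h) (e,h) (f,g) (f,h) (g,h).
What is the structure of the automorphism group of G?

D_7

Vertex h is the unique vertex of degree 7; the remaining 7 vertices each have degree 3 and induce a cycle, so G is the wheel on 8 vertices with hub h. With the hub fixed, the remaining symmetry is that of the rim cycle C_7, giving the dihedral group D_7.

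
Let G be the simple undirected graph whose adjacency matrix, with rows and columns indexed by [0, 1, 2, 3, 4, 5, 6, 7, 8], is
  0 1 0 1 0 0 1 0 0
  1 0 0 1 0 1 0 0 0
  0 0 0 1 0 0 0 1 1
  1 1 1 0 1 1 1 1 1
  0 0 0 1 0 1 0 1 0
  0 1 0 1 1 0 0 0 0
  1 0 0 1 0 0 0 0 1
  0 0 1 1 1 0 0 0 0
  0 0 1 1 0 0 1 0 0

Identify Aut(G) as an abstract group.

Vertex 3 is the unique vertex of degree 8; the remaining 8 vertices each have degree 3 and induce a cycle, so G is the wheel on 9 vertices with hub 3. With the hub fixed, the remaining symmetry is that of the rim cycle C_8, giving the dihedral group D_8.

the dihedral group of order 16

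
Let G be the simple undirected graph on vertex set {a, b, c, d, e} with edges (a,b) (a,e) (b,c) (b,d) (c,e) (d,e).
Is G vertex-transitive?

Automorphisms preserve degree, but G has vertices of degree 2 and vertices of degree 3; no automorphism maps one to the other, so G is not vertex-transitive.

No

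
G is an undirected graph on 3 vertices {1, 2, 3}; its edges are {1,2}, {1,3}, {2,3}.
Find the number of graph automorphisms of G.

6

Every vertex has degree 2, so G is the complete graph K_3. Any permutation of the 3 vertices preserves K_3, so Aut(K_3) = S_3 of order 3! = 6.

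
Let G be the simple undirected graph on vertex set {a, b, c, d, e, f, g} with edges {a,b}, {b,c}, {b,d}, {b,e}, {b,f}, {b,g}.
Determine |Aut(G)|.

Vertex b has degree 6 and every other vertex has degree 1, so G is the star K_{1,6} with centre b. The 6 leaves are pairwise interchangeable while the centre is fixed, giving Aut(G) = S_6.

720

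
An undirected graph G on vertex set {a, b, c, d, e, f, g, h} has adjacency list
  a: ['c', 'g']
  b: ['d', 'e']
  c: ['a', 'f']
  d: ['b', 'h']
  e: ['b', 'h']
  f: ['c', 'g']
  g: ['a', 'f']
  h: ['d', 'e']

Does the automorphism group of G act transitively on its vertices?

G has two connected components, {b, d, e, h} and {a, c, f, g}; each is 2-regular, so G = C_4 ⊔ C_4. Aut of a disjoint union of two copies of C_4 is the wreath product D_4 ≀ Z_2, of order 2·8² = 128. Under this action every vertex can be carried to every other, so G is vertex-transitive.

Yes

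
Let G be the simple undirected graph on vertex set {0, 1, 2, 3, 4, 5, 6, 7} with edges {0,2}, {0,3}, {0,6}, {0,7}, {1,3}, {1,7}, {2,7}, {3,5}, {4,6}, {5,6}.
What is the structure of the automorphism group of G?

1

The degree sequence is [4, 2, 2, 3, 1, 2, 3, 3]. Checking the degree-preserving permutations of the vertex set shows that none except the identity preserves every edge, so Aut(G) is trivial.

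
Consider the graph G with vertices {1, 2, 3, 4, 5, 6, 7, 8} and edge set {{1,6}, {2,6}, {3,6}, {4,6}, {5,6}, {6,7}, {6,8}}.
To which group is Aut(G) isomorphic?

Vertex 6 has degree 7 and every other vertex has degree 1, so G is the star K_{1,7} with centre 6. The 7 leaves are pairwise interchangeable while the centre is fixed, giving Aut(G) = S_7.

the symmetric group on 7 letters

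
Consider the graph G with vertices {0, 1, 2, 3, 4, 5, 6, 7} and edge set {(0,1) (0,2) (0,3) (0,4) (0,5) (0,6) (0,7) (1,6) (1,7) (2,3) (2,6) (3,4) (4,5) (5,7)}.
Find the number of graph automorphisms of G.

14

Vertex 0 is the unique vertex of degree 7; the remaining 7 vertices each have degree 3 and induce a cycle, so G is the wheel on 8 vertices with hub 0. With the hub fixed, the remaining symmetry is that of the rim cycle C_7, giving the dihedral group D_7.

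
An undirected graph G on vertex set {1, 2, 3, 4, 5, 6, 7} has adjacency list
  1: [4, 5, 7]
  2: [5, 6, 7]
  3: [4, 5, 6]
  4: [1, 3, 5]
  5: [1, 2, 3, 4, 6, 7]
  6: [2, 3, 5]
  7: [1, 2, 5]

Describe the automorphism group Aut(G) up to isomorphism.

D_6

Vertex 5 is the unique vertex of degree 6; the remaining 6 vertices each have degree 3 and induce a cycle, so G is the wheel on 7 vertices with hub 5. With the hub fixed, the remaining symmetry is that of the rim cycle C_6, giving the dihedral group D_6.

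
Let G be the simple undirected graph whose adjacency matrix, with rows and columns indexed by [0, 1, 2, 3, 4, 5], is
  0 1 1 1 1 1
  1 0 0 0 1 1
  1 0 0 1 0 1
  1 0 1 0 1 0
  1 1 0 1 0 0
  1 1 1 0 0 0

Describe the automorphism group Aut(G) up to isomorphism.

Vertex 0 is the unique vertex of degree 5; the remaining 5 vertices each have degree 3 and induce a cycle, so G is the wheel on 6 vertices with hub 0. Every automorphism fixes the hub and acts on the rim 5-cycle, so Aut(G) ≅ Aut(C_5) = D_5 of order 10.

the dihedral group of order 10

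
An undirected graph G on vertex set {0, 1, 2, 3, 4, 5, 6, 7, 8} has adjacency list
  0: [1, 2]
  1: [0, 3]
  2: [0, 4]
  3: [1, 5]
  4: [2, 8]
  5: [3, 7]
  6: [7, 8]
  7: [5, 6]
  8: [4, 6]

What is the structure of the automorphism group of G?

Every vertex has degree 2 and the graph is connected, so G is the 9-cycle C_9. C_9 has 9 rotations and 9 reflections, so Aut(C_9) ≅ D_9 of order 18.

the dihedral group of order 18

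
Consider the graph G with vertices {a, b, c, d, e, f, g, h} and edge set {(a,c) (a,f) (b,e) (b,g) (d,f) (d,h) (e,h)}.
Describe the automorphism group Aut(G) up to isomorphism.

Z_2

The degree sequence is [2, 2, 1, 2, 2, 2, 1, 2]; the two degree-1 vertices c and g are the ends of a path, so G = P_8. A path has exactly one nontrivial symmetry — reversal — giving Aut(G) of order 2.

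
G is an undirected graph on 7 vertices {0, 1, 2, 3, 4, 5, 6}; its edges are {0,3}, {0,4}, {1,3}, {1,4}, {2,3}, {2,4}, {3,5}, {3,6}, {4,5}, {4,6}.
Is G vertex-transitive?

Automorphisms preserve degree, but G has vertices of degree 2 and vertices of degree 5; no automorphism maps one to the other, so G is not vertex-transitive.

No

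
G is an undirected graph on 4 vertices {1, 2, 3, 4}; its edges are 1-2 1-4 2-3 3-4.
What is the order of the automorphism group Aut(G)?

8

G is 2-regular and bipartite with parts {1, 3} and {2, 4} (each part is independent and every cross-pair is an edge), so G = K_{2,2}. Each part can be permuted independently (S_2 × S_2) and the two equal-size parts can also be swapped, giving (S_2 × S_2) ⋊ Z_2 of order 2·(2!)² = 8.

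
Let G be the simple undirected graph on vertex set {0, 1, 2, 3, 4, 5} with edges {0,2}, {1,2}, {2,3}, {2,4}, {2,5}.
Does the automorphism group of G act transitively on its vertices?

Vertex 2 is the only vertex of degree 5, so every automorphism fixes it; G is not vertex-transitive.

No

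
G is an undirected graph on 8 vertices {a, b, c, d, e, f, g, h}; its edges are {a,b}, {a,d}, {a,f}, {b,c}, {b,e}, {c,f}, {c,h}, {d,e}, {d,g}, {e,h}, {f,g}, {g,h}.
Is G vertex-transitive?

G is 3-regular and bipartite on 2^3 = 8 vertices with girth 4; it is the hypercube graph Q_3. The symmetry group of the 3-cube is the hyperoctahedral group B_3 = Z_2 ≀ S_3, of order 2^3·3! = 48. This group acts transitively on the 8 vertices.

Yes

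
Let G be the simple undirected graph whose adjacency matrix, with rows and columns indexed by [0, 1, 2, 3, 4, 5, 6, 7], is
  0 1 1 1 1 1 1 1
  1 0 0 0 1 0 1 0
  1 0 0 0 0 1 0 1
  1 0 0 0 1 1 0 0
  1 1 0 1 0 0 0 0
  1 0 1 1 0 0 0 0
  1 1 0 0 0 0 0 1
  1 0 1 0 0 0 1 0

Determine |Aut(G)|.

14

Vertex 0 is the unique vertex of degree 7; the remaining 7 vertices each have degree 3 and induce a cycle, so G is the wheel on 8 vertices with hub 0. Every automorphism fixes the hub and acts on the rim 7-cycle, so Aut(G) ≅ Aut(C_7) = D_7 of order 14.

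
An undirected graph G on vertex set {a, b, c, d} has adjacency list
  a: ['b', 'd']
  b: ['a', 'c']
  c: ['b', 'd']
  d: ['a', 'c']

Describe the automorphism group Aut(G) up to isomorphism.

G is 2-regular and bipartite on 2^2 = 4 vertices with girth 4; it is the hypercube graph Q_2. Aut(Q_2) consists of the signed permutations of the 2 coordinate axes: 2! permutations times 2^2 sign flips, so |Aut| = 2^2·2! = 8.

D_4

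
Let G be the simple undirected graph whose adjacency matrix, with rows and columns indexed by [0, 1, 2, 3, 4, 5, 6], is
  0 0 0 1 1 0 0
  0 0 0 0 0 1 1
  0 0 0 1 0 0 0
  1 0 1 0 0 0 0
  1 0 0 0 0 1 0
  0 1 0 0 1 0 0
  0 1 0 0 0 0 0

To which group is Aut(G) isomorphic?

Z_2

The degree sequence is [2, 2, 1, 2, 2, 2, 1]; the two degree-1 vertices 2 and 6 are the ends of a path, so G = P_7. The only nontrivial automorphism of a path is the end-to-end reflection, so Aut(G) ≅ Z_2.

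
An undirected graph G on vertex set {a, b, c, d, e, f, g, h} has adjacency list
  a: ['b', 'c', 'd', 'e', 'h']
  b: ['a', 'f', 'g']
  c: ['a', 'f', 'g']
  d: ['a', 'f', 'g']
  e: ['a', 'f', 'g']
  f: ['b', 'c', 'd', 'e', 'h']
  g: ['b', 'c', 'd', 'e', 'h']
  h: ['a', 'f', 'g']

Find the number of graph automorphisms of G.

720

The vertices split by degree into {a, f, g} (degree 5) and {b, c, d, e, h} (degree 3); every edge runs between the two parts, so G is the complete bipartite graph K_{3,5}. Automorphisms preserve the bipartition setwise (since the parts differ in size) and act as S_3 × S_5 within it; |Aut| = 720.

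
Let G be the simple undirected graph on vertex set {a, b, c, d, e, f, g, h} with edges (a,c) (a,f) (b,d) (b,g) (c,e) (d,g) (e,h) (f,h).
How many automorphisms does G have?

60

G has two connected components, {a, c, e, f, h} and {b, d, g}; each is 2-regular, so G = C_5 ⊔ C_3. The components are non-isomorphic (different sizes), so Aut(G) = Aut(C_5) × Aut(C_3) = D_5 × D_3 of order 10·6 = 60.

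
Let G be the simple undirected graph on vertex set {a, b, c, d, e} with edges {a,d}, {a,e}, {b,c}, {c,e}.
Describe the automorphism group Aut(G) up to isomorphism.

The degree sequence is [2, 1, 2, 1, 2]; the two degree-1 vertices b and d are the ends of a path, so G = P_5. A path has exactly one nontrivial symmetry — reversal — giving Aut(G) of order 2.

the cyclic group of order 2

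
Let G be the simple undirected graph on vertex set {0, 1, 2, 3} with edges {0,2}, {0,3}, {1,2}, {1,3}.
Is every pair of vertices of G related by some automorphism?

G is 2-regular and connected on 4 vertices, i.e. the cycle C_4. The automorphisms of the 4-cycle are exactly the symmetries of a regular 4-gon: the dihedral group D_4, |D_4| = 8. Under this action every vertex can be carried to every other, so G is vertex-transitive.

Yes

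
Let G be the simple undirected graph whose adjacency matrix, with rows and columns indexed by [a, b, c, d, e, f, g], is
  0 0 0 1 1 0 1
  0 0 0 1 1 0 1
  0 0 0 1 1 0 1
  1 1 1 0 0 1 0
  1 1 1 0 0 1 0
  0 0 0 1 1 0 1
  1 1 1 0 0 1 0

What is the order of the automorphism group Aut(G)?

144

The vertices split by degree into {d, e, g} (degree 4) and {a, b, c, f} (degree 3); every edge runs between the two parts, so G is the complete bipartite graph K_{3,4}. The parts have unequal sizes, so no automorphism swaps them; each part is permuted independently, giving S_3 × S_4 of order 3!·4! = 144.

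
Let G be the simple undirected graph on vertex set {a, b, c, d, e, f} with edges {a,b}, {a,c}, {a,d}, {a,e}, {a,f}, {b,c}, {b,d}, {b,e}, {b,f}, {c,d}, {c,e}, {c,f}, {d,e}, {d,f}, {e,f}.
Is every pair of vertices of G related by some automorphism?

Yes

Every vertex has degree 5, so G is the complete graph K_6. Every bijection on the vertex set is an automorphism of K_6; hence Aut(K_6) ≅ S_6, order 720. This group acts transitively on the 6 vertices.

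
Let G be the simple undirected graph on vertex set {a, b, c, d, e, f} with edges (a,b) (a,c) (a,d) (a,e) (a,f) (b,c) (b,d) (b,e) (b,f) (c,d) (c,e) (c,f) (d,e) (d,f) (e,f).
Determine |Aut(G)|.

720

All 6 vertices are pairwise adjacent: G = K_6. Every bijection on the vertex set is an automorphism of K_6; hence Aut(K_6) ≅ S_6, order 720.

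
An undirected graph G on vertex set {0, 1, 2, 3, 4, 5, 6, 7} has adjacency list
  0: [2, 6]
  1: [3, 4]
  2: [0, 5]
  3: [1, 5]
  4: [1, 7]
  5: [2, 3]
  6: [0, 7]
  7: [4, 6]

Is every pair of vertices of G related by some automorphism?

Yes

G is 2-regular and connected on 8 vertices, i.e. the cycle C_8. The automorphisms of the 8-cycle are exactly the symmetries of a regular 8-gon: the dihedral group D_8, |D_8| = 16. This group acts transitively on the 8 vertices.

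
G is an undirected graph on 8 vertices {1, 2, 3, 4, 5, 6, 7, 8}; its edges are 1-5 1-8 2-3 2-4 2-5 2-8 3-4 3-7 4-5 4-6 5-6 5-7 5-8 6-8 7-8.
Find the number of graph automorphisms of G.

Degrees alone do not determine every vertex (e.g. 2 and 4 both have degree 4), but their neighbour-degree multisets differ: N(2) has degrees [3, 4, 5, 6] while N(4) has degrees [3, 3, 4, 6]. Repeating this refinement separates all vertices, so the only automorphism is the identity.

1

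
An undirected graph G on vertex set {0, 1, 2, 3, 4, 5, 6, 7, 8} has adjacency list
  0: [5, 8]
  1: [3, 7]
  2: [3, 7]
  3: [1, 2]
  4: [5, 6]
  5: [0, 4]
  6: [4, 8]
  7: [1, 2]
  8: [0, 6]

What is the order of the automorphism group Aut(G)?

80

G has two connected components, {0, 4, 5, 6, 8} and {1, 2, 3, 7}; each is 2-regular, so G = C_5 ⊔ C_4. The components are non-isomorphic (different sizes), so Aut(G) = Aut(C_4) × Aut(C_5) = D_4 × D_5 of order 8·10 = 80.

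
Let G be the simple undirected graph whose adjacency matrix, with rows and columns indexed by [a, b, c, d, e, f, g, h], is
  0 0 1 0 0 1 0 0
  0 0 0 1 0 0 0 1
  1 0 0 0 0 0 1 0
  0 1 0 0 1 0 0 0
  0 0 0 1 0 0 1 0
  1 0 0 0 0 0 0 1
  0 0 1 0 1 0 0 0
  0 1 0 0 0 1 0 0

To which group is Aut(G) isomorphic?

G is 2-regular and connected on 8 vertices, i.e. the cycle C_8. C_8 has 8 rotations and 8 reflections, so Aut(C_8) ≅ D_8 of order 16.

D_8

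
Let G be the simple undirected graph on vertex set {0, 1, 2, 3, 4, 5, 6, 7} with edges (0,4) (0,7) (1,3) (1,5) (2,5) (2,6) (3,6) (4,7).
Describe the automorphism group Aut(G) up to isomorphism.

D_5 × D_3

G has two connected components, {1, 2, 3, 5, 6} and {0, 4, 7}; each is 2-regular, so G = C_5 ⊔ C_3. No automorphism exchanges components of different sizes, hence Aut(G) is the direct product D_5 × D_3, order 60.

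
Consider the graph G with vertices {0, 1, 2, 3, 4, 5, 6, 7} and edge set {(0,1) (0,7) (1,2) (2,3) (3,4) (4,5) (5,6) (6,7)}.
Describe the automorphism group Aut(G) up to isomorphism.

G is 2-regular and connected on 8 vertices, i.e. the cycle C_8. The automorphisms of the 8-cycle are exactly the symmetries of a regular 8-gon: the dihedral group D_8, |D_8| = 16.

D_8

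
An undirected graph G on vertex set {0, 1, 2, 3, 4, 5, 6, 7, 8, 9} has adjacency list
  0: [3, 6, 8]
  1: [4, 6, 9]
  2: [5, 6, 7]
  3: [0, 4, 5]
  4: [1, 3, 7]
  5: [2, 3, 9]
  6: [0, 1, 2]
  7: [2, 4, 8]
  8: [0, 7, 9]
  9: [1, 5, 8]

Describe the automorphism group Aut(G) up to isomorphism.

G is 3-regular on 10 vertices with no triangles and no 4-cycles (girth 5): this is the Petersen graph. It is a classical fact that the Petersen graph has automorphism group S_5 (order 120), arising from its description as the Kneser graph K(5,2).

S_5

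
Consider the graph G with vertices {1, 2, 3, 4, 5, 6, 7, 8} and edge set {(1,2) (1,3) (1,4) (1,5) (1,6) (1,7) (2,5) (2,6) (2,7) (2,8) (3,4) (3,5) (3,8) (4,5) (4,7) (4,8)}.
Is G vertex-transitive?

Vertex 1 is the only vertex of degree 6, so every automorphism fixes it; G is not vertex-transitive.

No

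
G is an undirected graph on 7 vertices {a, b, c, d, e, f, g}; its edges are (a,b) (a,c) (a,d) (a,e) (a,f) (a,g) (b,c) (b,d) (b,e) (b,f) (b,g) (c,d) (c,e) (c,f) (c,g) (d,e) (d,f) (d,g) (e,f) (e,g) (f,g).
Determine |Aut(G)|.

All 7 vertices are pairwise adjacent: G = K_7. Every bijection on the vertex set is an automorphism of K_7; hence Aut(K_7) ≅ S_7, order 5040.

5040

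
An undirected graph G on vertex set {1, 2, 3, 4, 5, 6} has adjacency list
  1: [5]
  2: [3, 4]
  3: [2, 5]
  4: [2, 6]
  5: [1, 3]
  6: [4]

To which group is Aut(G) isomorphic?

the cyclic group of order 2

The degree sequence is [1, 2, 2, 2, 2, 1]; the two degree-1 vertices 1 and 6 are the ends of a path, so G = P_6. A path has exactly one nontrivial symmetry — reversal — giving Aut(G) of order 2.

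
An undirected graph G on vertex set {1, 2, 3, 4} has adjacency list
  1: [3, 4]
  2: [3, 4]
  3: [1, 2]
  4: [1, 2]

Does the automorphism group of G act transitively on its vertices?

Yes

G is 2-regular and connected on 4 vertices, i.e. the cycle C_4. The automorphisms of the 4-cycle are exactly the symmetries of a regular 4-gon: the dihedral group D_4, |D_4| = 8. This group acts transitively on the 4 vertices.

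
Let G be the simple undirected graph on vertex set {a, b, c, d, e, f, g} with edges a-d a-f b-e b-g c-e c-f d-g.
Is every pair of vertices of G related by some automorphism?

Yes

Every vertex has degree 2 and the graph is connected, so G is the 7-cycle C_7. C_7 has 7 rotations and 7 reflections, so Aut(C_7) ≅ D_7 of order 14. This group acts transitively on the 7 vertices.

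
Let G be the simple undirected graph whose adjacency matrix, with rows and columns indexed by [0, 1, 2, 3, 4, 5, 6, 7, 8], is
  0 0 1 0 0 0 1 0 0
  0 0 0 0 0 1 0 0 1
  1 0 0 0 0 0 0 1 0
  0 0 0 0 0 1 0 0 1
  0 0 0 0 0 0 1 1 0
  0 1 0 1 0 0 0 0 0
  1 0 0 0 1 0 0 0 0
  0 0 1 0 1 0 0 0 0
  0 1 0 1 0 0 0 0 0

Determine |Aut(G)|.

80

G has two connected components, {0, 2, 4, 6, 7} and {1, 3, 5, 8}; each is 2-regular, so G = C_5 ⊔ C_4. The components are non-isomorphic (different sizes), so Aut(G) = Aut(C_5) × Aut(C_4) = D_5 × D_4 of order 10·8 = 80.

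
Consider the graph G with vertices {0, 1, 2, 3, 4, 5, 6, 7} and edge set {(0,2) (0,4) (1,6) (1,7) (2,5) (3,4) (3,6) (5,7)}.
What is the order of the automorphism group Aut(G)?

16

Every vertex has degree 2 and the graph is connected, so G is the 8-cycle C_8. C_8 has 8 rotations and 8 reflections, so Aut(C_8) ≅ D_8 of order 16.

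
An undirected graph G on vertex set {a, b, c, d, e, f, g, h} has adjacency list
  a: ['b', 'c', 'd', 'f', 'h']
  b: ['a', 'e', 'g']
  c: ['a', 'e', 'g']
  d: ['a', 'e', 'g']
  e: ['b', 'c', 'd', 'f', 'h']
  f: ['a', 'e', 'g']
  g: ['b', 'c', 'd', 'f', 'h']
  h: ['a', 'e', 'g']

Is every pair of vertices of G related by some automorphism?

No

Automorphisms preserve degree, but G has vertices of degree 3 and vertices of degree 5; no automorphism maps one to the other, so G is not vertex-transitive.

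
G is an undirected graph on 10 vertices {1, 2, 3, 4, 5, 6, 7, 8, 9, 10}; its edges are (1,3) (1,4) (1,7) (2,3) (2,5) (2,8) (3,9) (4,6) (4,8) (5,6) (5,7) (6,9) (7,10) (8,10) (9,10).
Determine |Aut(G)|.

120

G is 3-regular on 10 vertices with no triangles and no 4-cycles (girth 5): this is the Petersen graph. It is a classical fact that the Petersen graph has automorphism group S_5 (order 120), arising from its description as the Kneser graph K(5,2).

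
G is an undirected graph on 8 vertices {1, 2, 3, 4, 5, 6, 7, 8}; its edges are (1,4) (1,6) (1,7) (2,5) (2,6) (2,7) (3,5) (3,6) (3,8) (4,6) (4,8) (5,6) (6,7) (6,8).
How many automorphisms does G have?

14

Vertex 6 is the unique vertex of degree 7; the remaining 7 vertices each have degree 3 and induce a cycle, so G is the wheel on 8 vertices with hub 6. With the hub fixed, the remaining symmetry is that of the rim cycle C_7, giving the dihedral group D_7.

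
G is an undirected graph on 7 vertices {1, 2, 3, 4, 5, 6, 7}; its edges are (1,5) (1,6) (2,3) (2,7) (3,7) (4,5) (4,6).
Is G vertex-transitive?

G has two connected components, {1, 4, 5, 6} and {2, 3, 7}; each is 2-regular, so G = C_4 ⊔ C_3. The orbit of 1 under Aut(G) is {1, 4, 5, 6}, which does not contain 2, so G is not vertex-transitive.

No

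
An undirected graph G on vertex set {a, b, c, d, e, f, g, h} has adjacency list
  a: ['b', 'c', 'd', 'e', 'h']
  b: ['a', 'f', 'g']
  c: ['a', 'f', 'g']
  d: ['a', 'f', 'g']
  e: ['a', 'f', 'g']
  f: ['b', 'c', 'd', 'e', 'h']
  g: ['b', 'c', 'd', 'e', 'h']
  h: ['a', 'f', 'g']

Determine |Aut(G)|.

The vertices split by degree into {a, f, g} (degree 5) and {b, c, d, e, h} (degree 3); every edge runs between the two parts, so G is the complete bipartite graph K_{3,5}. Automorphisms preserve the bipartition setwise (since the parts differ in size) and act as S_5 × S_3 within it; |Aut| = 720.

720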